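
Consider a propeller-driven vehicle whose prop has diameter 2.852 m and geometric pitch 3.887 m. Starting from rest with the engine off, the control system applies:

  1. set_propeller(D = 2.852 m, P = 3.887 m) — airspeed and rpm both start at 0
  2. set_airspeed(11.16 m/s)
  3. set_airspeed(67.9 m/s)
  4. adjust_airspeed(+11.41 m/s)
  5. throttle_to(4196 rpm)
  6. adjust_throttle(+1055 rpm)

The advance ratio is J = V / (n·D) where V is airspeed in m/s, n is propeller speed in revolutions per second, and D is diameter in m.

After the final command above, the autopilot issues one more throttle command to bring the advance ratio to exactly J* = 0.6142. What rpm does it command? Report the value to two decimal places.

rpm = 2716.56

set_propeller: D = 2.852 m, P = 3.887 m (p = P/D = 1.362903); state ← (V=0, rpm=0)
set_airspeed(11.16): V ← 11.16 m/s
set_airspeed(67.9): V ← 67.9 m/s
adjust_airspeed(+11.41): V ← 67.9 +11.41 = 79.31 m/s
throttle_to(4196): rpm ← 4196
adjust_throttle(+1055): rpm ← 4196 +1055 = 5251
final state: V = 79.31 m/s, rpm = 5251 → n = rpm/60 = 87.516667 rev/s
target J* = 0.6142; solve J* = V/(n·D) for n: n = V/(J*·D) = 79.31/(0.6142 × 2.852) = 45.276059 rev/s
rpm = 60·n = 2716.563536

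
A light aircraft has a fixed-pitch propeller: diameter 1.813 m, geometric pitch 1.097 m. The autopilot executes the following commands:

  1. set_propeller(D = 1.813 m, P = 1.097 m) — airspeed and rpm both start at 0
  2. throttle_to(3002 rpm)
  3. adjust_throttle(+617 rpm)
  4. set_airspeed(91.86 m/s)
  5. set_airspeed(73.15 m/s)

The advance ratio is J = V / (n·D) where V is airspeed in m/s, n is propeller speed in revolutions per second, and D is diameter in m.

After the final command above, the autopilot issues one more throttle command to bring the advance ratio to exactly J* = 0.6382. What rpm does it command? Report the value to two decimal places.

set_propeller: D = 1.813 m, P = 1.097 m (p = P/D = 0.605074); state ← (V=0, rpm=0)
throttle_to(3002): rpm ← 3002
adjust_throttle(+617): rpm ← 3002 +617 = 3619
set_airspeed(91.86): V ← 91.86 m/s
set_airspeed(73.15): V ← 73.15 m/s
final state: V = 73.15 m/s, rpm = 3619 → n = rpm/60 = 60.316667 rev/s
target J* = 0.6382; solve J* = V/(n·D) for n: n = V/(J*·D) = 73.15/(0.6382 × 1.813) = 63.220762 rev/s
rpm = 60·n = 3793.245724

rpm = 3793.25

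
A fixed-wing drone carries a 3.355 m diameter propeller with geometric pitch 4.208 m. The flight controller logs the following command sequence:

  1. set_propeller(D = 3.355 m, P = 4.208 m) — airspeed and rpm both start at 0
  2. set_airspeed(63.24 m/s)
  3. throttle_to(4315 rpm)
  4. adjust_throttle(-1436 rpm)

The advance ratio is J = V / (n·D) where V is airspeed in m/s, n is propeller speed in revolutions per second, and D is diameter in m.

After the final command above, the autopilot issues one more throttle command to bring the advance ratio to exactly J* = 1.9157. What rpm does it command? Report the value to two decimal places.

rpm = 590.37

set_propeller: D = 3.355 m, P = 4.208 m (p = P/D = 1.254247); state ← (V=0, rpm=0)
set_airspeed(63.24): V ← 63.24 m/s
throttle_to(4315): rpm ← 4315
adjust_throttle(-1436): rpm ← 4315 -1436 = 2879
final state: V = 63.24 m/s, rpm = 2879 → n = rpm/60 = 47.983333 rev/s
target J* = 1.9157; solve J* = V/(n·D) for n: n = V/(J*·D) = 63.24/(1.9157 × 3.355) = 9.839473 rev/s
rpm = 60·n = 590.368379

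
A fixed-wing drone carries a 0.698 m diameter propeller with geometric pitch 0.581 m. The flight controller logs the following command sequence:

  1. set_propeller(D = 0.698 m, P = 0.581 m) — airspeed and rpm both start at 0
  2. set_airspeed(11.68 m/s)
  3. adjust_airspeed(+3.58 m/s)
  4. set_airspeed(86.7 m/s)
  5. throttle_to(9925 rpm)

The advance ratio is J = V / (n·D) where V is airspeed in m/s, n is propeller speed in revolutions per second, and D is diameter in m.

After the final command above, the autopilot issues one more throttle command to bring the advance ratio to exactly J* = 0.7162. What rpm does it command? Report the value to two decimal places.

set_propeller: D = 0.698 m, P = 0.581 m (p = P/D = 0.832378); state ← (V=0, rpm=0)
set_airspeed(11.68): V ← 11.68 m/s
adjust_airspeed(+3.58): V ← 11.68 +3.58 = 15.26 m/s
set_airspeed(86.7): V ← 86.7 m/s
throttle_to(9925): rpm ← 9925
final state: V = 86.7 m/s, rpm = 9925 → n = rpm/60 = 165.416667 rev/s
target J* = 0.7162; solve J* = V/(n·D) for n: n = V/(J*·D) = 86.7/(0.7162 × 0.698) = 173.432050 rev/s
rpm = 60·n = 10405.923015

rpm = 10405.92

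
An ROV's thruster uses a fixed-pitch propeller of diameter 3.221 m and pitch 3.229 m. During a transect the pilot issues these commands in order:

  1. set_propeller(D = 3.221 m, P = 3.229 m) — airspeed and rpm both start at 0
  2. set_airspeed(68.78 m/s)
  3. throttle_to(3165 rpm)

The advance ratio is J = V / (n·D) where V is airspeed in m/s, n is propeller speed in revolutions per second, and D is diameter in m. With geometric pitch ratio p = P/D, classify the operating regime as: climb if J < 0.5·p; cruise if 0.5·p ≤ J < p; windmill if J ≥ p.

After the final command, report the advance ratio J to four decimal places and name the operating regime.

set_propeller: D = 3.221 m, P = 3.229 m (p = P/D = 1.002484); state ← (V=0, rpm=0)
set_airspeed(68.78): V ← 68.78 m/s
throttle_to(3165): rpm ← 3165
final state: V = 68.78 m/s, rpm = 3165 → n = rpm/60 = 52.750000 rev/s
J = V / (n·D) = 68.78 / (52.750000 × 3.221) = 0.404808
regime bands: climb J<0.5012 | cruise [0.5012, 1.0025) | windmill J≥1.0025
J = 0.4048 → climb

J = 0.4048, regime = climb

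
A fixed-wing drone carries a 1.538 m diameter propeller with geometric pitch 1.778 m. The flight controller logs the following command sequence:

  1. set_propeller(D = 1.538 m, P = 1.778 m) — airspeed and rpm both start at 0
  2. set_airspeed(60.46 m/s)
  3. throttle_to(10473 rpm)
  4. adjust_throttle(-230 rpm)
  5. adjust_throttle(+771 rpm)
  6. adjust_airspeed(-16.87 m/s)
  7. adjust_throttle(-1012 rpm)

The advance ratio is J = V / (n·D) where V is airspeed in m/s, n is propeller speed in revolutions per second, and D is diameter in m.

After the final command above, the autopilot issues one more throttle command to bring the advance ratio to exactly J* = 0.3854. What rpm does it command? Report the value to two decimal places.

set_propeller: D = 1.538 m, P = 1.778 m (p = P/D = 1.156047); state ← (V=0, rpm=0)
set_airspeed(60.46): V ← 60.46 m/s
throttle_to(10473): rpm ← 10473
adjust_throttle(-230): rpm ← 10473 -230 = 10243
adjust_throttle(+771): rpm ← 10243 +771 = 11014
adjust_airspeed(-16.87): V ← 60.46 -16.87 = 43.59 m/s
adjust_throttle(-1012): rpm ← 11014 -1012 = 10002
final state: V = 43.59 m/s, rpm = 10002 → n = rpm/60 = 166.700000 rev/s
target J* = 0.3854; solve J* = V/(n·D) for n: n = V/(J*·D) = 43.59/(0.3854 × 1.538) = 73.539187 rev/s
rpm = 60·n = 4412.351209

rpm = 4412.35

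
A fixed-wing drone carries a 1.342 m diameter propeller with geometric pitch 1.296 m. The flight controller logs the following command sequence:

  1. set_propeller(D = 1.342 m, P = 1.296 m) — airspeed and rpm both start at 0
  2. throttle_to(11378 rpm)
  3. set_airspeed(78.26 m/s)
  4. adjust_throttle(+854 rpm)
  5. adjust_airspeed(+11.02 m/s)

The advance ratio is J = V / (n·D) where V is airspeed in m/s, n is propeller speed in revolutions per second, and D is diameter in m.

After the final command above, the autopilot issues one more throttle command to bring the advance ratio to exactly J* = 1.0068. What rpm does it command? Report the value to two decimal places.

rpm = 3964.69

set_propeller: D = 1.342 m, P = 1.296 m (p = P/D = 0.965723); state ← (V=0, rpm=0)
throttle_to(11378): rpm ← 11378
set_airspeed(78.26): V ← 78.26 m/s
adjust_throttle(+854): rpm ← 11378 +854 = 12232
adjust_airspeed(+11.02): V ← 78.26 +11.02 = 89.28 m/s
final state: V = 89.28 m/s, rpm = 12232 → n = rpm/60 = 203.866667 rev/s
target J* = 1.0068; solve J* = V/(n·D) for n: n = V/(J*·D) = 89.28/(1.0068 × 1.342) = 66.078239 rev/s
rpm = 60·n = 3964.694326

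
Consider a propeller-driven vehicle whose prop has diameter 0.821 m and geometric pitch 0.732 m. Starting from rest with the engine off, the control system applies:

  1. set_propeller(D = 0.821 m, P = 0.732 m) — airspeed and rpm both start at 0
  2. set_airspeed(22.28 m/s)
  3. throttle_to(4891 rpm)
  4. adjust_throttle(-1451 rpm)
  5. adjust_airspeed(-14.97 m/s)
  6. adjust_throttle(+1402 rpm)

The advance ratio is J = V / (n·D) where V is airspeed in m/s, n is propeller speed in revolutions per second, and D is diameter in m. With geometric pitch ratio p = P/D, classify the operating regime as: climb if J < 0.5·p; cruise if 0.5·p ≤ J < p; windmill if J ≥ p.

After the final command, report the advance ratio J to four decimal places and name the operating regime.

set_propeller: D = 0.821 m, P = 0.732 m (p = P/D = 0.891596); state ← (V=0, rpm=0)
set_airspeed(22.28): V ← 22.28 m/s
throttle_to(4891): rpm ← 4891
adjust_throttle(-1451): rpm ← 4891 -1451 = 3440
adjust_airspeed(-14.97): V ← 22.28 -14.97 = 7.31 m/s
adjust_throttle(+1402): rpm ← 3440 +1402 = 4842
final state: V = 7.31 m/s, rpm = 4842 → n = rpm/60 = 80.700000 rev/s
J = V / (n·D) = 7.31 / (80.700000 × 0.821) = 0.110332
regime bands: climb J<0.4458 | cruise [0.4458, 0.8916) | windmill J≥0.8916
J = 0.1103 → climb

J = 0.1103, regime = climb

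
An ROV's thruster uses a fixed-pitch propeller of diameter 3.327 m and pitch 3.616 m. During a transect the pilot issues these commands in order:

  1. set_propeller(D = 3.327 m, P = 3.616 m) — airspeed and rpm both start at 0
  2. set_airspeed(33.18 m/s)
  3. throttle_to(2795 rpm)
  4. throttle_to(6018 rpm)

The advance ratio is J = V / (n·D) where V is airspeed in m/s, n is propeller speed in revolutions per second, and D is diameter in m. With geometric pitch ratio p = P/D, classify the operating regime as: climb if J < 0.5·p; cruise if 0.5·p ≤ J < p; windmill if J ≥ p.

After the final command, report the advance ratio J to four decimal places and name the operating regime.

set_propeller: D = 3.327 m, P = 3.616 m (p = P/D = 1.086865); state ← (V=0, rpm=0)
set_airspeed(33.18): V ← 33.18 m/s
throttle_to(2795): rpm ← 2795
throttle_to(6018): rpm ← 6018
final state: V = 33.18 m/s, rpm = 6018 → n = rpm/60 = 100.300000 rev/s
J = V / (n·D) = 33.18 / (100.300000 × 3.327) = 0.099431
regime bands: climb J<0.5434 | cruise [0.5434, 1.0869) | windmill J≥1.0869
J = 0.0994 → climb

J = 0.0994, regime = climb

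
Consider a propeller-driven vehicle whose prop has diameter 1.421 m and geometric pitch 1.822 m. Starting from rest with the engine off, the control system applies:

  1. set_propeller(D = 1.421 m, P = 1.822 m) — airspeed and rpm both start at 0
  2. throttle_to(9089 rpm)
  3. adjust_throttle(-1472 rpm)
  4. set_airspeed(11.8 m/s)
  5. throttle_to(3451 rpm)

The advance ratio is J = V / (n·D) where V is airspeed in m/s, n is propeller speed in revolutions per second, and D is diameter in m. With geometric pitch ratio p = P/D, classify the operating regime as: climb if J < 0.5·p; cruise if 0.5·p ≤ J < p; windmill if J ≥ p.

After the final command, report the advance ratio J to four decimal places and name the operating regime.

set_propeller: D = 1.421 m, P = 1.822 m (p = P/D = 1.282196); state ← (V=0, rpm=0)
throttle_to(9089): rpm ← 9089
adjust_throttle(-1472): rpm ← 9089 -1472 = 7617
set_airspeed(11.8): V ← 11.8 m/s
throttle_to(3451): rpm ← 3451
final state: V = 11.8 m/s, rpm = 3451 → n = rpm/60 = 57.516667 rev/s
J = V / (n·D) = 11.8 / (57.516667 × 1.421) = 0.144376
regime bands: climb J<0.6411 | cruise [0.6411, 1.2822) | windmill J≥1.2822
J = 0.1444 → climb

J = 0.1444, regime = climb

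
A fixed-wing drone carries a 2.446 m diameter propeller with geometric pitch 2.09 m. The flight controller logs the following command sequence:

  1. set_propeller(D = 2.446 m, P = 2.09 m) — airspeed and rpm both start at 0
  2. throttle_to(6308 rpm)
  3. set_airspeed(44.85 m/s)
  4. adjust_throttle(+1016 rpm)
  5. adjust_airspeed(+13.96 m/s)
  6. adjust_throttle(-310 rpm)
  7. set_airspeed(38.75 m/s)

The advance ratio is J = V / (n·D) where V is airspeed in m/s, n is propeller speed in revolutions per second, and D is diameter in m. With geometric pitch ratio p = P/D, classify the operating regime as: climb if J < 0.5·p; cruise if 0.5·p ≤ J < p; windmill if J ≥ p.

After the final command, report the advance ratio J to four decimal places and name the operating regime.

J = 0.1355, regime = climb

set_propeller: D = 2.446 m, P = 2.09 m (p = P/D = 0.854456); state ← (V=0, rpm=0)
throttle_to(6308): rpm ← 6308
set_airspeed(44.85): V ← 44.85 m/s
adjust_throttle(+1016): rpm ← 6308 +1016 = 7324
adjust_airspeed(+13.96): V ← 44.85 +13.96 = 58.81 m/s
adjust_throttle(-310): rpm ← 7324 -310 = 7014
set_airspeed(38.75): V ← 38.75 m/s
final state: V = 38.75 m/s, rpm = 7014 → n = rpm/60 = 116.900000 rev/s
J = V / (n·D) = 38.75 / (116.900000 × 2.446) = 0.135519
regime bands: climb J<0.4272 | cruise [0.4272, 0.8545) | windmill J≥0.8545
J = 0.1355 → climb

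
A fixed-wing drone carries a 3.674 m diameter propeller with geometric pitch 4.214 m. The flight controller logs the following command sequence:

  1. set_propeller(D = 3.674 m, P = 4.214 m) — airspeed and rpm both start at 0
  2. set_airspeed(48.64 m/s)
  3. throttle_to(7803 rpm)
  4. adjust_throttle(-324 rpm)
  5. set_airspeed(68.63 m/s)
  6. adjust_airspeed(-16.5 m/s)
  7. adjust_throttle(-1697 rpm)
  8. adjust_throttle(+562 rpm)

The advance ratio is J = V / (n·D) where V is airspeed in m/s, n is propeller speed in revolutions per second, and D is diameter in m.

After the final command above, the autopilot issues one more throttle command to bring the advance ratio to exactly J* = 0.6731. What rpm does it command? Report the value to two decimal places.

rpm = 1264.80

set_propeller: D = 3.674 m, P = 4.214 m (p = P/D = 1.146979); state ← (V=0, rpm=0)
set_airspeed(48.64): V ← 48.64 m/s
throttle_to(7803): rpm ← 7803
adjust_throttle(-324): rpm ← 7803 -324 = 7479
set_airspeed(68.63): V ← 68.63 m/s
adjust_airspeed(-16.5): V ← 68.63 -16.5 = 52.13 m/s
adjust_throttle(-1697): rpm ← 7479 -1697 = 5782
adjust_throttle(+562): rpm ← 5782 +562 = 6344
final state: V = 52.13 m/s, rpm = 6344 → n = rpm/60 = 105.733333 rev/s
target J* = 0.6731; solve J* = V/(n·D) for n: n = V/(J*·D) = 52.13/(0.6731 × 3.674) = 21.079921 rev/s
rpm = 60·n = 1264.795270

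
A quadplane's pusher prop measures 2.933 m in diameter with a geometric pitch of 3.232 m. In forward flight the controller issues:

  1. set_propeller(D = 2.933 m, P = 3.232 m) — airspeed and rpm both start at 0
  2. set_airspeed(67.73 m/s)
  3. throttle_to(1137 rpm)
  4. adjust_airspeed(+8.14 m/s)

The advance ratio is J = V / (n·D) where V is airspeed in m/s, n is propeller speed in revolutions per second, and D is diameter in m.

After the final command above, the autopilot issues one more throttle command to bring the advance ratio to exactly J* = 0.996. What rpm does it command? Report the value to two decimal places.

set_propeller: D = 2.933 m, P = 3.232 m (p = P/D = 1.101943); state ← (V=0, rpm=0)
set_airspeed(67.73): V ← 67.73 m/s
throttle_to(1137): rpm ← 1137
adjust_airspeed(+8.14): V ← 67.73 +8.14 = 75.87 m/s
final state: V = 75.87 m/s, rpm = 1137 → n = rpm/60 = 18.950000 rev/s
target J* = 0.996; solve J* = V/(n·D) for n: n = V/(J*·D) = 75.87/(0.996 × 2.933) = 25.971599 rev/s
rpm = 60·n = 1558.295918

rpm = 1558.30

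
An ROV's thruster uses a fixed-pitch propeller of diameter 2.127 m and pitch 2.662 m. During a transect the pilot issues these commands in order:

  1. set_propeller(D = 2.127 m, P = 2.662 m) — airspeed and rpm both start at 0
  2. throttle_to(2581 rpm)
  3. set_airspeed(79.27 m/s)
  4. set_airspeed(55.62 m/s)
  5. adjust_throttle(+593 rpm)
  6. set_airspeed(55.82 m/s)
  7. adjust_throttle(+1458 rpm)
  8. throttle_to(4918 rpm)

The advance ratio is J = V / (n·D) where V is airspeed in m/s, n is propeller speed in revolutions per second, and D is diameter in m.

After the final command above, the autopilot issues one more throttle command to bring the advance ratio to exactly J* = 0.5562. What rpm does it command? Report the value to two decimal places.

rpm = 2831.02

set_propeller: D = 2.127 m, P = 2.662 m (p = P/D = 1.251528); state ← (V=0, rpm=0)
throttle_to(2581): rpm ← 2581
set_airspeed(79.27): V ← 79.27 m/s
set_airspeed(55.62): V ← 55.62 m/s
adjust_throttle(+593): rpm ← 2581 +593 = 3174
set_airspeed(55.82): V ← 55.82 m/s
adjust_throttle(+1458): rpm ← 3174 +1458 = 4632
throttle_to(4918): rpm ← 4918
final state: V = 55.82 m/s, rpm = 4918 → n = rpm/60 = 81.966667 rev/s
target J* = 0.5562; solve J* = V/(n·D) for n: n = V/(J*·D) = 55.82/(0.5562 × 2.127) = 47.183631 rev/s
rpm = 60·n = 2831.017853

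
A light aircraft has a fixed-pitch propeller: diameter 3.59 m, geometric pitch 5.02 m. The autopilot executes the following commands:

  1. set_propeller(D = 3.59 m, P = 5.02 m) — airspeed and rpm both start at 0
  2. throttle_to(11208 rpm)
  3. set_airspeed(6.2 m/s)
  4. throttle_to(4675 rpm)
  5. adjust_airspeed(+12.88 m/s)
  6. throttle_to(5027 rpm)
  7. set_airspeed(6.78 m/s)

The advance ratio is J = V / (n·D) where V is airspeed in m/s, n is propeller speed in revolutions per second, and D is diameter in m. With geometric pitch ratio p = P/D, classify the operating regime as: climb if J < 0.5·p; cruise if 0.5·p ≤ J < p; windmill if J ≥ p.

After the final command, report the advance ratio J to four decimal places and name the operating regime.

set_propeller: D = 3.59 m, P = 5.02 m (p = P/D = 1.398329); state ← (V=0, rpm=0)
throttle_to(11208): rpm ← 11208
set_airspeed(6.2): V ← 6.2 m/s
throttle_to(4675): rpm ← 4675
adjust_airspeed(+12.88): V ← 6.2 +12.88 = 19.08 m/s
throttle_to(5027): rpm ← 5027
set_airspeed(6.78): V ← 6.78 m/s
final state: V = 6.78 m/s, rpm = 5027 → n = rpm/60 = 83.783333 rev/s
J = V / (n·D) = 6.78 / (83.783333 × 3.59) = 0.022541
regime bands: climb J<0.6992 | cruise [0.6992, 1.3983) | windmill J≥1.3983
J = 0.0225 → climb

J = 0.0225, regime = climb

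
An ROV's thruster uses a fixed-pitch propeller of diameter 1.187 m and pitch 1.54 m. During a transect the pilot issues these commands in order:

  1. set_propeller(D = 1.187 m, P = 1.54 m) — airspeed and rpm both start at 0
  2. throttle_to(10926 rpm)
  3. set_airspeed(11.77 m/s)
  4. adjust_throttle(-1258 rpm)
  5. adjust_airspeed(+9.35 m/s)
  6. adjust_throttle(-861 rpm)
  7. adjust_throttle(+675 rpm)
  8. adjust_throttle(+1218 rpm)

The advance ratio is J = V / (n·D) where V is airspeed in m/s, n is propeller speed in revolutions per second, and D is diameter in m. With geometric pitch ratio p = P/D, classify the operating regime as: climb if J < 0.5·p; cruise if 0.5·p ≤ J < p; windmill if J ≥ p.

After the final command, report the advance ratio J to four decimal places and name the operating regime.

J = 0.0998, regime = climb

set_propeller: D = 1.187 m, P = 1.54 m (p = P/D = 1.297388); state ← (V=0, rpm=0)
throttle_to(10926): rpm ← 10926
set_airspeed(11.77): V ← 11.77 m/s
adjust_throttle(-1258): rpm ← 10926 -1258 = 9668
adjust_airspeed(+9.35): V ← 11.77 +9.35 = 21.12 m/s
adjust_throttle(-861): rpm ← 9668 -861 = 8807
adjust_throttle(+675): rpm ← 8807 +675 = 9482
adjust_throttle(+1218): rpm ← 9482 +1218 = 10700
final state: V = 21.12 m/s, rpm = 10700 → n = rpm/60 = 178.333333 rev/s
J = V / (n·D) = 21.12 / (178.333333 × 1.187) = 0.099772
regime bands: climb J<0.6487 | cruise [0.6487, 1.2974) | windmill J≥1.2974
J = 0.0998 → climb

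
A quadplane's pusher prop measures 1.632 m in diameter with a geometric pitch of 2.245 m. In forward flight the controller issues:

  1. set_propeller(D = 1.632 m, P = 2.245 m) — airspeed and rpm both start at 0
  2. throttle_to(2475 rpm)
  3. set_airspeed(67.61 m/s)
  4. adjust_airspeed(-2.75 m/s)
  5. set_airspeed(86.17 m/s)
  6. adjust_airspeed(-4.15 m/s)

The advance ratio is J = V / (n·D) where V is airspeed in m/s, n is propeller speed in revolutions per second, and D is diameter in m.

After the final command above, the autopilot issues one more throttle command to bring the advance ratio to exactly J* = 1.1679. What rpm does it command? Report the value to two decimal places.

set_propeller: D = 1.632 m, P = 2.245 m (p = P/D = 1.375613); state ← (V=0, rpm=0)
throttle_to(2475): rpm ← 2475
set_airspeed(67.61): V ← 67.61 m/s
adjust_airspeed(-2.75): V ← 67.61 -2.75 = 64.86 m/s
set_airspeed(86.17): V ← 86.17 m/s
adjust_airspeed(-4.15): V ← 86.17 -4.15 = 82.02 m/s
final state: V = 82.02 m/s, rpm = 2475 → n = rpm/60 = 41.250000 rev/s
target J* = 1.1679; solve J* = V/(n·D) for n: n = V/(J*·D) = 82.02/(1.1679 × 1.632) = 43.032240 rev/s
rpm = 60·n = 2581.934392

rpm = 2581.93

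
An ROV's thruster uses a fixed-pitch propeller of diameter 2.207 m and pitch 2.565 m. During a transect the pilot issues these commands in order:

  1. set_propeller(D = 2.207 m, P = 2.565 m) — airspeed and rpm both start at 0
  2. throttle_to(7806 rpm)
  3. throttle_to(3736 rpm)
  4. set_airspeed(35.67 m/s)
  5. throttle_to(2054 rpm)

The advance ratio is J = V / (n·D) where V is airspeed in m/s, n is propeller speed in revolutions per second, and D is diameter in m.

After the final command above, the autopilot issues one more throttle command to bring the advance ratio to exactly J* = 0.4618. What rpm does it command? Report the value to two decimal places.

set_propeller: D = 2.207 m, P = 2.565 m (p = P/D = 1.162211); state ← (V=0, rpm=0)
throttle_to(7806): rpm ← 7806
throttle_to(3736): rpm ← 3736
set_airspeed(35.67): V ← 35.67 m/s
throttle_to(2054): rpm ← 2054
final state: V = 35.67 m/s, rpm = 2054 → n = rpm/60 = 34.233333 rev/s
target J* = 0.4618; solve J* = V/(n·D) for n: n = V/(J*·D) = 35.67/(0.4618 × 2.207) = 34.998292 rev/s
rpm = 60·n = 2099.897507

rpm = 2099.90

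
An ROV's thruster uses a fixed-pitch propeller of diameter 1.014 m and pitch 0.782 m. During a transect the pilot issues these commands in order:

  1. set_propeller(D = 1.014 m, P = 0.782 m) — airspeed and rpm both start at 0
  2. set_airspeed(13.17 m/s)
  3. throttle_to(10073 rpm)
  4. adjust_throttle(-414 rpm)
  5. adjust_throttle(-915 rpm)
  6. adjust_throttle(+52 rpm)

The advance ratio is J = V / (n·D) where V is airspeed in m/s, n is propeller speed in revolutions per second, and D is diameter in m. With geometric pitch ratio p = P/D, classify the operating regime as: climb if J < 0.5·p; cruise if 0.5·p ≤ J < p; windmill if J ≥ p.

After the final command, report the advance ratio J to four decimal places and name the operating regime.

set_propeller: D = 1.014 m, P = 0.782 m (p = P/D = 0.771203); state ← (V=0, rpm=0)
set_airspeed(13.17): V ← 13.17 m/s
throttle_to(10073): rpm ← 10073
adjust_throttle(-414): rpm ← 10073 -414 = 9659
adjust_throttle(-915): rpm ← 9659 -915 = 8744
adjust_throttle(+52): rpm ← 8744 +52 = 8796
final state: V = 13.17 m/s, rpm = 8796 → n = rpm/60 = 146.600000 rev/s
J = V / (n·D) = 13.17 / (146.600000 × 1.014) = 0.088596
regime bands: climb J<0.3856 | cruise [0.3856, 0.7712) | windmill J≥0.7712
J = 0.0886 → climb

J = 0.0886, regime = climb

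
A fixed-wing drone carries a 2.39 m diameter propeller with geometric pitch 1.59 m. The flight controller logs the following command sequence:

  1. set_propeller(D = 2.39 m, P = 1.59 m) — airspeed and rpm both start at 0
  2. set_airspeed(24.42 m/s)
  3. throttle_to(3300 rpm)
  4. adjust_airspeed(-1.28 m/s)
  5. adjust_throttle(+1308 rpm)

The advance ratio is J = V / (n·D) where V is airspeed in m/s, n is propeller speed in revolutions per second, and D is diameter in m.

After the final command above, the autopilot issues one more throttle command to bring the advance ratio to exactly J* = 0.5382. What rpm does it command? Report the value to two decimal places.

set_propeller: D = 2.39 m, P = 1.59 m (p = P/D = 0.665272); state ← (V=0, rpm=0)
set_airspeed(24.42): V ← 24.42 m/s
throttle_to(3300): rpm ← 3300
adjust_airspeed(-1.28): V ← 24.42 -1.28 = 23.14 m/s
adjust_throttle(+1308): rpm ← 3300 +1308 = 4608
final state: V = 23.14 m/s, rpm = 4608 → n = rpm/60 = 76.800000 rev/s
target J* = 0.5382; solve J* = V/(n·D) for n: n = V/(J*·D) = 23.14/(0.5382 × 2.39) = 17.989610 rev/s
rpm = 60·n = 1079.376630

rpm = 1079.38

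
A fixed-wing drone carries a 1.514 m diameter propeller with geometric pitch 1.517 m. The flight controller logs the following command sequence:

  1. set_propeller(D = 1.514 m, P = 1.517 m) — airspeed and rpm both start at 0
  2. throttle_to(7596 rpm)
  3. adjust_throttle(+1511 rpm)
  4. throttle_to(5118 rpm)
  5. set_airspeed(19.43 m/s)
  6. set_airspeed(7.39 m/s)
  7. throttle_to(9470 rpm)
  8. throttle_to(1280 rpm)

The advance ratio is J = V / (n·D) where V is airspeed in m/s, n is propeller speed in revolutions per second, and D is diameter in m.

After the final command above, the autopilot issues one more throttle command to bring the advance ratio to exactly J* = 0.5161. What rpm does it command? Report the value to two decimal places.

set_propeller: D = 1.514 m, P = 1.517 m (p = P/D = 1.001982); state ← (V=0, rpm=0)
throttle_to(7596): rpm ← 7596
adjust_throttle(+1511): rpm ← 7596 +1511 = 9107
throttle_to(5118): rpm ← 5118
set_airspeed(19.43): V ← 19.43 m/s
set_airspeed(7.39): V ← 7.39 m/s
throttle_to(9470): rpm ← 9470
throttle_to(1280): rpm ← 1280
final state: V = 7.39 m/s, rpm = 1280 → n = rpm/60 = 21.333333 rev/s
target J* = 0.5161; solve J* = V/(n·D) for n: n = V/(J*·D) = 7.39/(0.5161 × 1.514) = 9.457682 rev/s
rpm = 60·n = 567.460916

rpm = 567.46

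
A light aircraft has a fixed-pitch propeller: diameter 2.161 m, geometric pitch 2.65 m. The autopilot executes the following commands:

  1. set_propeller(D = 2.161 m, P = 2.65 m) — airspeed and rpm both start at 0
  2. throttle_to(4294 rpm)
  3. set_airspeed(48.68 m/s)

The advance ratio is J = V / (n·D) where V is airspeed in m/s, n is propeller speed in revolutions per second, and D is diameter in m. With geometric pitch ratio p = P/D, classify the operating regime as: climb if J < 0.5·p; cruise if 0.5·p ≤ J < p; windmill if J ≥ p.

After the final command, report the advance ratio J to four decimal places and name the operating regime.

J = 0.3148, regime = climb

set_propeller: D = 2.161 m, P = 2.65 m (p = P/D = 1.226284); state ← (V=0, rpm=0)
throttle_to(4294): rpm ← 4294
set_airspeed(48.68): V ← 48.68 m/s
final state: V = 48.68 m/s, rpm = 4294 → n = rpm/60 = 71.566667 rev/s
J = V / (n·D) = 48.68 / (71.566667 × 2.161) = 0.314764
regime bands: climb J<0.6131 | cruise [0.6131, 1.2263) | windmill J≥1.2263
J = 0.3148 → climb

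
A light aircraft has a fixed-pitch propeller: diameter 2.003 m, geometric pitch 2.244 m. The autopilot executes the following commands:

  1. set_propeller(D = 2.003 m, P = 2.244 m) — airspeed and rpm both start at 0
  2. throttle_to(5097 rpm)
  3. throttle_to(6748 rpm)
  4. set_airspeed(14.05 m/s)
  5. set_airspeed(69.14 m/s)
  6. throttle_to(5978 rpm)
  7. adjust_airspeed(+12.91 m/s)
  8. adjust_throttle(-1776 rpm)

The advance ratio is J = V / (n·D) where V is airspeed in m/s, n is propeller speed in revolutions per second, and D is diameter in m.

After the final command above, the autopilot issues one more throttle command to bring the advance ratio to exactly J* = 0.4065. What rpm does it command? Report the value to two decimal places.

set_propeller: D = 2.003 m, P = 2.244 m (p = P/D = 1.120320); state ← (V=0, rpm=0)
throttle_to(5097): rpm ← 5097
throttle_to(6748): rpm ← 6748
set_airspeed(14.05): V ← 14.05 m/s
set_airspeed(69.14): V ← 69.14 m/s
throttle_to(5978): rpm ← 5978
adjust_airspeed(+12.91): V ← 69.14 +12.91 = 82.05 m/s
adjust_throttle(-1776): rpm ← 5978 -1776 = 4202
final state: V = 82.05 m/s, rpm = 4202 → n = rpm/60 = 70.033333 rev/s
target J* = 0.4065; solve J* = V/(n·D) for n: n = V/(J*·D) = 82.05/(0.4065 × 2.003) = 100.771352 rev/s
rpm = 60·n = 6046.281132

rpm = 6046.28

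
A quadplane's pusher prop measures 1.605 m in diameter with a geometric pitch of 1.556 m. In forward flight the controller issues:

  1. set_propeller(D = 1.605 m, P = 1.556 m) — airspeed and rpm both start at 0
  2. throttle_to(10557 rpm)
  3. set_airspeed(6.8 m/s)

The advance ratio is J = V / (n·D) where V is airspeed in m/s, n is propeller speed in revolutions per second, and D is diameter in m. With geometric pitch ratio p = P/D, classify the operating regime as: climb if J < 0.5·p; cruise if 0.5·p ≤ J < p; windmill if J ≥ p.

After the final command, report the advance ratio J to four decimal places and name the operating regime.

J = 0.0241, regime = climb

set_propeller: D = 1.605 m, P = 1.556 m (p = P/D = 0.969470); state ← (V=0, rpm=0)
throttle_to(10557): rpm ← 10557
set_airspeed(6.8): V ← 6.8 m/s
final state: V = 6.8 m/s, rpm = 10557 → n = rpm/60 = 175.950000 rev/s
J = V / (n·D) = 6.8 / (175.950000 × 1.605) = 0.024079
regime bands: climb J<0.4847 | cruise [0.4847, 0.9695) | windmill J≥0.9695
J = 0.0241 → climb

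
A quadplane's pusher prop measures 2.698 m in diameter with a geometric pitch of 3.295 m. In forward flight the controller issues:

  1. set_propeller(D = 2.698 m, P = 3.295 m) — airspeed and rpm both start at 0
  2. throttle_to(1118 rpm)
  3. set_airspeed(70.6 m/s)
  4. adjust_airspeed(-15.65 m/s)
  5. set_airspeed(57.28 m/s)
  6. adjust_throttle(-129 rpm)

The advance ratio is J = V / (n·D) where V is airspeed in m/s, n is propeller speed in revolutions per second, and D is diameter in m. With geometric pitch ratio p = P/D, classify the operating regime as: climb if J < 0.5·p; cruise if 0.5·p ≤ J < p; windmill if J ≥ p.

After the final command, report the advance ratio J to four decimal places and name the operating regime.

set_propeller: D = 2.698 m, P = 3.295 m (p = P/D = 1.221275); state ← (V=0, rpm=0)
throttle_to(1118): rpm ← 1118
set_airspeed(70.6): V ← 70.6 m/s
adjust_airspeed(-15.65): V ← 70.6 -15.65 = 54.95 m/s
set_airspeed(57.28): V ← 57.28 m/s
adjust_throttle(-129): rpm ← 1118 -129 = 989
final state: V = 57.28 m/s, rpm = 989 → n = rpm/60 = 16.483333 rev/s
J = V / (n·D) = 57.28 / (16.483333 × 2.698) = 1.288000
regime bands: climb J<0.6106 | cruise [0.6106, 1.2213) | windmill J≥1.2213
J = 1.2880 → windmill

J = 1.2880, regime = windmill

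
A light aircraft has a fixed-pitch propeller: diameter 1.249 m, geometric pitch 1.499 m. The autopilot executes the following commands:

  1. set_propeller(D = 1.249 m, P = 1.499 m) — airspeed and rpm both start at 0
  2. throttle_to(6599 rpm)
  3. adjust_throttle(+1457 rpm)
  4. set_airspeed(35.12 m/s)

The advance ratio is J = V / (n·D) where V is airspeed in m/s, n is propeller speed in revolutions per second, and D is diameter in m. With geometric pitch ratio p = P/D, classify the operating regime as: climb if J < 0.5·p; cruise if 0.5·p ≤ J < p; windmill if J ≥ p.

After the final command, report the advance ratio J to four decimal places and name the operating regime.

set_propeller: D = 1.249 m, P = 1.499 m (p = P/D = 1.200160); state ← (V=0, rpm=0)
throttle_to(6599): rpm ← 6599
adjust_throttle(+1457): rpm ← 6599 +1457 = 8056
set_airspeed(35.12): V ← 35.12 m/s
final state: V = 35.12 m/s, rpm = 8056 → n = rpm/60 = 134.266667 rev/s
J = V / (n·D) = 35.12 / (134.266667 × 1.249) = 0.209423
regime bands: climb J<0.6001 | cruise [0.6001, 1.2002) | windmill J≥1.2002
J = 0.2094 → climb

J = 0.2094, regime = climb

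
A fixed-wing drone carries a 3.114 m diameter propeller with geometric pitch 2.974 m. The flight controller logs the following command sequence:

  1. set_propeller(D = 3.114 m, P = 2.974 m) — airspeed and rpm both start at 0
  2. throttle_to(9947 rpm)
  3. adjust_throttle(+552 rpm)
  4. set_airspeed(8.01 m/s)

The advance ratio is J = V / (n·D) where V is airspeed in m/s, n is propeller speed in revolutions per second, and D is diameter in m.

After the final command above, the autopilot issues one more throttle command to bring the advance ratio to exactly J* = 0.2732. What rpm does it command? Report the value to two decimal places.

rpm = 564.92

set_propeller: D = 3.114 m, P = 2.974 m (p = P/D = 0.955042); state ← (V=0, rpm=0)
throttle_to(9947): rpm ← 9947
adjust_throttle(+552): rpm ← 9947 +552 = 10499
set_airspeed(8.01): V ← 8.01 m/s
final state: V = 8.01 m/s, rpm = 10499 → n = rpm/60 = 174.983333 rev/s
target J* = 0.2732; solve J* = V/(n·D) for n: n = V/(J*·D) = 8.01/(0.2732 × 3.114) = 9.415279 rev/s
rpm = 60·n = 564.916765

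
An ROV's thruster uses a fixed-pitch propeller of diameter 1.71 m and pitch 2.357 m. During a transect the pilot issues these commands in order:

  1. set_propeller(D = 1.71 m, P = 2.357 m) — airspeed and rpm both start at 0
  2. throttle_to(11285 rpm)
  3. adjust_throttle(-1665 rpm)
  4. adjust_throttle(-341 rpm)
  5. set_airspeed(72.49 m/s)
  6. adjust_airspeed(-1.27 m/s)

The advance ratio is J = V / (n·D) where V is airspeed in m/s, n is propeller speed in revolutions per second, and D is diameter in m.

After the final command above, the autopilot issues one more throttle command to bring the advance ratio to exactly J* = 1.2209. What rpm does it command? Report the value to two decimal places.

rpm = 2046.81

set_propeller: D = 1.71 m, P = 2.357 m (p = P/D = 1.378363); state ← (V=0, rpm=0)
throttle_to(11285): rpm ← 11285
adjust_throttle(-1665): rpm ← 11285 -1665 = 9620
adjust_throttle(-341): rpm ← 9620 -341 = 9279
set_airspeed(72.49): V ← 72.49 m/s
adjust_airspeed(-1.27): V ← 72.49 -1.27 = 71.22 m/s
final state: V = 71.22 m/s, rpm = 9279 → n = rpm/60 = 154.650000 rev/s
target J* = 1.2209; solve J* = V/(n·D) for n: n = V/(J*·D) = 71.22/(1.2209 × 1.71) = 34.113460 rev/s
rpm = 60·n = 2046.807575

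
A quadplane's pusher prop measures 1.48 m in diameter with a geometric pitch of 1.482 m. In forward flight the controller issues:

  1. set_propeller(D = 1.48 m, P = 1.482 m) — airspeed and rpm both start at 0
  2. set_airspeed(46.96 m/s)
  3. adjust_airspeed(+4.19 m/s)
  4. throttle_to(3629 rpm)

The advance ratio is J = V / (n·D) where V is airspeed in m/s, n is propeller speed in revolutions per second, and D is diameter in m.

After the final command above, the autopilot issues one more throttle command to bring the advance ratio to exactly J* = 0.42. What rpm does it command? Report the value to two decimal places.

rpm = 4937.26

set_propeller: D = 1.48 m, P = 1.482 m (p = P/D = 1.001351); state ← (V=0, rpm=0)
set_airspeed(46.96): V ← 46.96 m/s
adjust_airspeed(+4.19): V ← 46.96 +4.19 = 51.15 m/s
throttle_to(3629): rpm ← 3629
final state: V = 51.15 m/s, rpm = 3629 → n = rpm/60 = 60.483333 rev/s
target J* = 0.42; solve J* = V/(n·D) for n: n = V/(J*·D) = 51.15/(0.42 × 1.48) = 82.287645 rev/s
rpm = 60·n = 4937.258687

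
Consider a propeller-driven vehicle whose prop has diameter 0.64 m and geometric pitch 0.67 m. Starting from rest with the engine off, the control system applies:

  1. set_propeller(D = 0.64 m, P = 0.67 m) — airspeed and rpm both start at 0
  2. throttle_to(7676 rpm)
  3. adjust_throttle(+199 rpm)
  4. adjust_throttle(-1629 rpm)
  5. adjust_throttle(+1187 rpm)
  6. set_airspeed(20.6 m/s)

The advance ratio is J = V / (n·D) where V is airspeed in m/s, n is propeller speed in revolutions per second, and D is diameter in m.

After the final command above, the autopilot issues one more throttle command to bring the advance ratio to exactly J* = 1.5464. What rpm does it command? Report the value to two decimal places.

rpm = 1248.87

set_propeller: D = 0.64 m, P = 0.67 m (p = P/D = 1.046875); state ← (V=0, rpm=0)
throttle_to(7676): rpm ← 7676
adjust_throttle(+199): rpm ← 7676 +199 = 7875
adjust_throttle(-1629): rpm ← 7875 -1629 = 6246
adjust_throttle(+1187): rpm ← 6246 +1187 = 7433
set_airspeed(20.6): V ← 20.6 m/s
final state: V = 20.6 m/s, rpm = 7433 → n = rpm/60 = 123.883333 rev/s
target J* = 1.5464; solve J* = V/(n·D) for n: n = V/(J*·D) = 20.6/(1.5464 × 0.64) = 20.814472 rev/s
rpm = 60·n = 1248.868339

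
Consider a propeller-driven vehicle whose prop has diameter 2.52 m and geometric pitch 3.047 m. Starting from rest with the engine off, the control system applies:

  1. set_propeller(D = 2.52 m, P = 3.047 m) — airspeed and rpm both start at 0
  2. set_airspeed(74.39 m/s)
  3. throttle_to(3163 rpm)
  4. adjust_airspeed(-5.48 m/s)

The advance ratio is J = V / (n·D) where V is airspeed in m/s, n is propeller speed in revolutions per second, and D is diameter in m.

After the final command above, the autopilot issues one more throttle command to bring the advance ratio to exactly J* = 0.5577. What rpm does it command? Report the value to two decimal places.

rpm = 2941.93

set_propeller: D = 2.52 m, P = 3.047 m (p = P/D = 1.209127); state ← (V=0, rpm=0)
set_airspeed(74.39): V ← 74.39 m/s
throttle_to(3163): rpm ← 3163
adjust_airspeed(-5.48): V ← 74.39 -5.48 = 68.91 m/s
final state: V = 68.91 m/s, rpm = 3163 → n = rpm/60 = 52.716667 rev/s
target J* = 0.5577; solve J* = V/(n·D) for n: n = V/(J*·D) = 68.91/(0.5577 × 2.52) = 49.032164 rev/s
rpm = 60·n = 2941.929865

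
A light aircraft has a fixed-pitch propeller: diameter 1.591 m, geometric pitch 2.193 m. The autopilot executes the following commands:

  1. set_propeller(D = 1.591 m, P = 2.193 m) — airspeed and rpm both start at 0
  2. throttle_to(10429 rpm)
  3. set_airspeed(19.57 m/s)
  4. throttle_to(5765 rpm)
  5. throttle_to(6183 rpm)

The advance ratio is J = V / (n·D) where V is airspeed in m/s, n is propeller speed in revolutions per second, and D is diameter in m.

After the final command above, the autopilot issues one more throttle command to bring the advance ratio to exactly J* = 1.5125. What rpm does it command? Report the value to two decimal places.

set_propeller: D = 1.591 m, P = 2.193 m (p = P/D = 1.378378); state ← (V=0, rpm=0)
throttle_to(10429): rpm ← 10429
set_airspeed(19.57): V ← 19.57 m/s
throttle_to(5765): rpm ← 5765
throttle_to(6183): rpm ← 6183
final state: V = 19.57 m/s, rpm = 6183 → n = rpm/60 = 103.050000 rev/s
target J* = 1.5125; solve J* = V/(n·D) for n: n = V/(J*·D) = 19.57/(1.5125 × 1.591) = 8.132522 rev/s
rpm = 60·n = 487.951338

rpm = 487.95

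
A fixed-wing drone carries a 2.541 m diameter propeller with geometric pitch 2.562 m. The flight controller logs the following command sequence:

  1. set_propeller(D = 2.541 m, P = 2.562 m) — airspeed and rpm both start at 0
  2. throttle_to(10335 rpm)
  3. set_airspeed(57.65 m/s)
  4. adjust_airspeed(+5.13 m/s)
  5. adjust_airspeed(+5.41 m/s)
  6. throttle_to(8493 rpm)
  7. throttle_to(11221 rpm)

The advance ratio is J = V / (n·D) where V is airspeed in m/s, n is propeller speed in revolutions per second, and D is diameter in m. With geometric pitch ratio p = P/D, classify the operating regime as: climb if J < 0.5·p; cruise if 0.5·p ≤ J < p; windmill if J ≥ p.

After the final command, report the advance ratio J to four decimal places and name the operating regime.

set_propeller: D = 2.541 m, P = 2.562 m (p = P/D = 1.008264); state ← (V=0, rpm=0)
throttle_to(10335): rpm ← 10335
set_airspeed(57.65): V ← 57.65 m/s
adjust_airspeed(+5.13): V ← 57.65 +5.13 = 62.78 m/s
adjust_airspeed(+5.41): V ← 62.78 +5.41 = 68.19 m/s
throttle_to(8493): rpm ← 8493
throttle_to(11221): rpm ← 11221
final state: V = 68.19 m/s, rpm = 11221 → n = rpm/60 = 187.016667 rev/s
J = V / (n·D) = 68.19 / (187.016667 × 2.541) = 0.143495
regime bands: climb J<0.5041 | cruise [0.5041, 1.0083) | windmill J≥1.0083
J = 0.1435 → climb

J = 0.1435, regime = climb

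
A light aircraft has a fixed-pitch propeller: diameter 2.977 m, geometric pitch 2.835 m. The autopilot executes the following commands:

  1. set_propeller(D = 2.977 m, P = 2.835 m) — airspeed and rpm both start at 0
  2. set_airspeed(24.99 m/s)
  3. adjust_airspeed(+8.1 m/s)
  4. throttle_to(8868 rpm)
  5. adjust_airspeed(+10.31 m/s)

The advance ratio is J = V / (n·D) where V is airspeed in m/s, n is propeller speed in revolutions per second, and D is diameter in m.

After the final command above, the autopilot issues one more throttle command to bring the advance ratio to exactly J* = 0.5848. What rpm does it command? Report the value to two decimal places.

set_propeller: D = 2.977 m, P = 2.835 m (p = P/D = 0.952301); state ← (V=0, rpm=0)
set_airspeed(24.99): V ← 24.99 m/s
adjust_airspeed(+8.1): V ← 24.99 +8.1 = 33.09 m/s
throttle_to(8868): rpm ← 8868
adjust_airspeed(+10.31): V ← 33.09 +10.31 = 43.4 m/s
final state: V = 43.4 m/s, rpm = 8868 → n = rpm/60 = 147.800000 rev/s
target J* = 0.5848; solve J* = V/(n·D) for n: n = V/(J*·D) = 43.4/(0.5848 × 2.977) = 24.928924 rev/s
rpm = 60·n = 1495.735431

rpm = 1495.74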